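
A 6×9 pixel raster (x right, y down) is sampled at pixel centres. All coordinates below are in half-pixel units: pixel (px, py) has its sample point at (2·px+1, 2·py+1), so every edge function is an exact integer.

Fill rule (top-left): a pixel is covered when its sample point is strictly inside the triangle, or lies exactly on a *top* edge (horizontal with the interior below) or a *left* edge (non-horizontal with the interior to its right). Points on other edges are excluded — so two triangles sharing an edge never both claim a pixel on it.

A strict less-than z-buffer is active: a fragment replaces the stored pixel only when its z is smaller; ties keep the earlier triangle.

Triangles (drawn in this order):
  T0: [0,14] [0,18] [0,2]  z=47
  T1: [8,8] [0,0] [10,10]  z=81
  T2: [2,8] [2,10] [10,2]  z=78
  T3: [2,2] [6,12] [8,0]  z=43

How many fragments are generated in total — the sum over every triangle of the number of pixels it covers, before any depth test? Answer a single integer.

T0:
  degenerate (2·area = 0) — covers nothing
T1:
  degenerate (2·area = 0) — covers nothing
T2:
  2·area = 16  (B↔C swapped to make it positive)
  edge (2, 8)→(10, 2): d=(8,-6) top-left  bias=+0
  edge (10, 2)→(2, 10): d=(-8,8) right/bottom  bias=-1
  edge (2, 10)→(2, 8): d=(0,-2) top-left  bias=+0
    (5,0)@(11, 1): e=[-2,0,18] → ·  [on edge]
    (4,1)@(9, 3): e=[2,0,14] → ·  [on edge]
    (3,2)@(7, 5): e=[6,0,10] → ·  [on edge]
    (2,3)@(5, 7): e=[10,0,6] → ·  [on edge]
    (1,4)@(3, 9): e=[14,0,2] → ·  [on edge]
    (0,5)@(1, 11): e=[18,0,-2] → ·  [on edge]
  covered (0 px):
    · · · · · ·
    · · · · · ·
    · · · · · ·
    · · · · · ·
    · · · · · ·
    · · · · · ·
    · · · · · ·
    · · · · · ·
    · · · · · ·
T3:
  2·area = 68  (B↔C swapped to make it positive)
  edge (2, 2)→(8, 0): d=(6,-2) top-left  bias=+0
  edge (8, 0)→(6, 12): d=(-2,12) right/bottom  bias=-1
  edge (6, 12)→(2, 2): d=(-4,-10) top-left  bias=+0
    (2,0)@(5, 1): e=[0,34,34] → █  [on edge]
    (3,0)@(7, 1): e=[4,10,54] → █
    (4,0)@(9, 1): e=[8,-14,74] → ·
    (1,1)@(3, 3): e=[8,54,6] → █
    (4,1)@(9, 3): e=[20,-18,66] → ·
    (1,2)@(3, 5): e=[20,50,-2] → ·
    (2,2)@(5, 5): e=[24,26,18] → █
    (4,2)@(9, 5): e=[32,-22,58] → ·
    (2,3)@(5, 7): e=[36,22,10] → █
    (3,3)@(7, 7): e=[40,-2,30] → ·
    (2,4)@(5, 9): e=[48,18,2] → █
    (3,4)@(7, 9): e=[52,-6,22] → ·
  covered (9 px):
    · · █ █ · ·
    · █ █ █ · ·
    · · █ █ · ·
    · · █ · · ·
    · · █ · · ·
    · · · · · ·
    · · · · · ·
    · · · · · ·
    · · · · · ·

Result: 9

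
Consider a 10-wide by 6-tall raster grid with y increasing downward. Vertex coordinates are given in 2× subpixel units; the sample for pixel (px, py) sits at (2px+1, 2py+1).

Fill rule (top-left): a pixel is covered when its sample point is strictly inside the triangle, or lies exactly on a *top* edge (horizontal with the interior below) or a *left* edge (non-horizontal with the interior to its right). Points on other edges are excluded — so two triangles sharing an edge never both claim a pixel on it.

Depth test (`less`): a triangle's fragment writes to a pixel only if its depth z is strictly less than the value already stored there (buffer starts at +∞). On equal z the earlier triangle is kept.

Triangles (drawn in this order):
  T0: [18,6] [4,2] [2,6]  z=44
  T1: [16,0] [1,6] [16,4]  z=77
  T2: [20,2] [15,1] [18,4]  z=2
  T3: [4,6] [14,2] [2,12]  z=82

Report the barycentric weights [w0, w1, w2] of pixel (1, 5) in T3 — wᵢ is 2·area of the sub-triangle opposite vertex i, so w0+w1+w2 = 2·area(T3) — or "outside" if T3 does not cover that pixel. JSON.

T0:
  2·area = 64  (B↔C swapped to make it positive)
  edge (18, 6)→(2, 6): d=(-16,0) right/bottom  bias=-1
  edge (2, 6)→(4, 2): d=(2,-4) top-left  bias=+0
  edge (4, 2)→(18, 6): d=(14,4) right/bottom  bias=-1
    (2,1)@(5, 3): e=[48,6,10] → X
    (3,1)@(7, 3): e=[48,14,2] → X
    (4,1)@(9, 3): e=[48,22,-6] → .
    (1,2)@(3, 5): e=[16,2,46] → X
    (4,2)@(9, 5): e=[16,26,22] → X
    (5,2)@(11, 5): e=[16,34,14] → X
    (6,2)@(13, 5): e=[16,42,6] → X
    (7,2)@(15, 5): e=[16,50,-2] → .
    (1,3)@(3, 7): e=[-16,6,74] → .
    (2,3)@(5, 7): e=[-16,14,66] → .
    (3,3)@(7, 7): e=[-16,22,58] → .
    (4,3)@(9, 7): e=[-16,30,50] → .
  covered (8 px):
    . . . . . . . . . .
    . . X X . . . . . .
    . X X X X X X . . .
    . . . . . . . . . .
    . . . . . . . . . .
    . . . . . . . . . .
T1:
  2·area = 60  (B↔C swapped to make it positive)
  edge (16, 0)→(16, 4): d=(0,4) right/bottom  bias=-1
  edge (16, 4)→(1, 6): d=(-15,2) right/bottom  bias=-1
  edge (1, 6)→(16, 0): d=(15,-6) top-left  bias=+0
    (7,0)@(15, 1): e=[4,47,9] → X
    (8,0)@(17, 1): e=[-4,43,21] → .
    (4,1)@(9, 3): e=[28,29,3] → X
    (5,1)@(11, 3): e=[20,25,15] → X
    (6,1)@(13, 3): e=[12,21,27] → X
    (8,1)@(17, 3): e=[-4,13,51] → .
    (2,2)@(5, 5): e=[44,7,9] → X
    (3,2)@(7, 5): e=[36,3,21] → X
    (4,2)@(9, 5): e=[28,-1,33] → .
    (5,2)@(11, 5): e=[20,-5,45] → .
    (6,2)@(13, 5): e=[12,-9,57] → .
    (7,2)@(15, 5): e=[4,-13,69] → .
  covered (7 px):
    . . . . . . . X . .
    . . . . X X X X . .
    . . X X . . . . . .
    . . . . . . . . . .
    . . . . . . . . . .
    . . . . . . . . . .
T2:
  2·area = 12  (B↔C swapped to make it positive)
  edge (20, 2)→(18, 4): d=(-2,2) right/bottom  bias=-1
  edge (18, 4)→(15, 1): d=(-3,-3) top-left  bias=+0
  edge (15, 1)→(20, 2): d=(5,1) right/bottom  bias=-1
    (7,0)@(15, 1): e=[12,0,0] → .  [on edge]
    (8,1)@(17, 3): e=[4,0,8] → X  [on edge]
    (9,1)@(19, 3): e=[0,6,6] → .  [on edge]
    (8,2)@(17, 5): e=[0,-6,18] → .  [on edge]
    (9,2)@(19, 5): e=[-4,0,16] → .  [on edge]
    (7,3)@(15, 7): e=[0,-18,30] → .  [on edge]
    (6,4)@(13, 9): e=[0,-30,42] → .  [on edge]
    (5,5)@(11, 11): e=[0,-42,54] → .  [on edge]
  covered (1 px):
    . . . . . . . . . .
    . . . . . . . . X .
    . . . . . . . . . .
    . . . . . . . . . .
    . . . . . . . . . .
    . . . . . . . . . .
T3:
  2·area = 52
  edge (4, 6)→(14, 2): d=(10,-4) top-left  bias=+0
  edge (14, 2)→(2, 12): d=(-12,10) right/bottom  bias=-1
  edge (2, 12)→(4, 6): d=(2,-6) top-left  bias=+0
    (2,1)@(5, 3): e=[-26,78,0] → .  [on edge]
    (3,2)@(7, 5): e=[2,34,16] → X
    (4,2)@(9, 5): e=[10,14,28] → X
    (5,2)@(11, 5): e=[18,-6,40] → .
    (2,3)@(5, 7): e=[14,30,8] → X
    (4,3)@(9, 7): e=[30,-10,32] → .
    (1,4)@(3, 9): e=[26,26,0] → X  [on edge]
    (3,4)@(7, 9): e=[42,-14,24] → .
    (1,5)@(3, 11): e=[46,2,4] → X
    (2,5)@(5, 11): e=[54,-18,16] → .
  covered (7 px):
    . . . . . . . . . .
    . . . . . . . . . .
    . . . X X . . . . .
    . . X X . . . . . .
    . X X . . . . . . .
    . X . . . . . . . .

Answer: [2,4,46]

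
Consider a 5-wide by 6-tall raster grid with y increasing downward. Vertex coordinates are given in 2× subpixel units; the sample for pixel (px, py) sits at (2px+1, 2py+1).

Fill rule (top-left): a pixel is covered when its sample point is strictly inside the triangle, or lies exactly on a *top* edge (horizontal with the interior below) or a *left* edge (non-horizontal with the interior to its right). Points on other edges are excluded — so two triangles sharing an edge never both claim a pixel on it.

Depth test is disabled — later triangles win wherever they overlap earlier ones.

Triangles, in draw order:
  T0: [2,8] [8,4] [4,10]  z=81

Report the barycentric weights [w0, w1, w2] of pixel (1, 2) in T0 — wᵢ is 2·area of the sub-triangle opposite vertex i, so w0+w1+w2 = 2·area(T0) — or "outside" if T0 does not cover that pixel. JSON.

T0:
  2·area = 20
  edge (2, 8)→(8, 4): d=(6,-4) top-left  bias=+0
  edge (8, 4)→(4, 10): d=(-4,6) right/bottom  bias=-1
  edge (4, 10)→(2, 8): d=(-2,-2) top-left  bias=+0
    (3,2)@(7, 5): e=[2,2,16] → #
    (4,2)@(9, 5): e=[10,-10,20] → ·
    (0,3)@(1, 7): e=[-10,30,0] → ·  [on edge]
    (2,3)@(5, 7): e=[6,6,8] → #
    (3,3)@(7, 7): e=[14,-6,12] → ·
    (1,4)@(3, 9): e=[10,10,0] → #  [on edge]
    (2,4)@(5, 9): e=[18,-2,4] → ·
    (1,5)@(3, 11): e=[22,2,-4] → ·
    (2,5)@(5, 11): e=[30,-10,0] → ·  [on edge]
  covered (3 px):
    · · · · ·
    · · · · ·
    · · · # ·
    · · # · ·
    · # · · ·
    · · · · ·

Result: "outside"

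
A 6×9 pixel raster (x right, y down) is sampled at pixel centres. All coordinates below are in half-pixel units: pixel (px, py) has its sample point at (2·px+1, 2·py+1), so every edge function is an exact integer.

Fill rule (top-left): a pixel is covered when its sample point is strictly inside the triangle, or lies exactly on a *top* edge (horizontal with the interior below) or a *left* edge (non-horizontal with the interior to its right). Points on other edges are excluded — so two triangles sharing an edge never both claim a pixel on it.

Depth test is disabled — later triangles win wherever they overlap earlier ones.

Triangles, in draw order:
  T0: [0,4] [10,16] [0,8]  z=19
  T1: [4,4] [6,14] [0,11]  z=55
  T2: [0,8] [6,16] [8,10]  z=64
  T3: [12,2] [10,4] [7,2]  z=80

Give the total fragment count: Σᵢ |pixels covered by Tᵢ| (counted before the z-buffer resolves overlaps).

T0:
  2·area = 40
  edge (0, 4)→(10, 16): d=(10,12) right/bottom  bias=-1
  edge (10, 16)→(0, 8): d=(-10,-8) top-left  bias=+0
  edge (0, 8)→(0, 4): d=(0,-4) top-left  bias=+0
    (0,3)@(1, 7): e=[18,18,4] → X
    (1,3)@(3, 7): e=[-6,34,12] → .
    (0,4)@(1, 9): e=[38,-2,4] → .
    (1,4)@(3, 9): e=[14,14,12] → X
    (2,4)@(5, 9): e=[-10,30,20] → .
    (1,5)@(3, 11): e=[34,-6,12] → .
    (2,5)@(5, 11): e=[10,10,20] → X
    (3,5)@(7, 11): e=[-14,26,28] → .
    (2,6)@(5, 13): e=[30,-10,20] → .
    (3,6)@(7, 13): e=[6,6,28] → X
    (4,6)@(9, 13): e=[-18,22,36] → .
    (3,7)@(7, 15): e=[26,-14,28] → .
  covered (5 px):
    . . . . . .
    . . . . . .
    . . . . . .
    X . . . . .
    . X . . . .
    . . X . . .
    . . . X . .
    . . . . X .
    . . . . . .
T1:
  2·area = 54
  edge (4, 4)→(6, 14): d=(2,10) right/bottom  bias=-1
  edge (6, 14)→(0, 11): d=(-6,-3) top-left  bias=+0
  edge (0, 11)→(4, 4): d=(4,-7) top-left  bias=+0
    (1,3)@(3, 7): e=[16,33,5] → X
    (2,3)@(5, 7): e=[-4,39,19] → .
    (1,4)@(3, 9): e=[20,21,13] → X
    (2,4)@(5, 9): e=[0,27,27] → .  [on edge]
    (0,5)@(1, 11): e=[44,3,7] → X
    (2,5)@(5, 11): e=[4,15,35] → X
    (3,5)@(7, 11): e=[-16,21,49] → .
    (0,6)@(1, 13): e=[48,-9,15] → .
    (1,6)@(3, 13): e=[28,-3,29] → .
    (2,6)@(5, 13): e=[8,3,43] → X
    (3,6)@(7, 13): e=[-12,9,57] → .
    (2,7)@(5, 15): e=[12,-9,51] → .
  covered (6 px):
    . . . . . .
    . . . . . .
    . . . . . .
    . X . . . .
    . X . . . .
    X X X . . .
    . . X . . .
    . . . . . .
    . . . . . .
T2:
  2·area = 52  (B↔C swapped to make it positive)
  edge (0, 8)→(8, 10): d=(8,2) right/bottom  bias=-1
  edge (8, 10)→(6, 16): d=(-2,6) right/bottom  bias=-1
  edge (6, 16)→(0, 8): d=(-6,-8) top-left  bias=+0
    (5,0)@(11, 1): e=[-78,0,130] → .  [on edge]
    (4,3)@(9, 7): e=[-26,0,78] → .  [on edge]
    (0,4)@(1, 9): e=[6,44,2] → X
    (1,4)@(3, 9): e=[2,32,18] → X
    (2,4)@(5, 9): e=[-2,20,34] → .
    (0,5)@(1, 11): e=[22,40,-10] → .
    (1,5)@(3, 11): e=[18,28,6] → X
    (2,5)@(5, 11): e=[14,16,22] → X
    (3,5)@(7, 11): e=[10,4,38] → X
    (4,5)@(9, 11): e=[6,-8,54] → .
    (1,6)@(3, 13): e=[34,24,-6] → .
    (2,6)@(5, 13): e=[30,12,10] → X
    (3,6)@(7, 13): e=[26,0,26] → .  [on edge]
  covered (6 px):
    . . . . . .
    . . . . . .
    . . . . . .
    . . . . . .
    X X . . . .
    . X X X . .
    . . X . . .
    . . . . . .
    . . . . . .
T3:
  2·area = 10
  edge (12, 2)→(10, 4): d=(-2,2) right/bottom  bias=-1
  edge (10, 4)→(7, 2): d=(-3,-2) top-left  bias=+0
  edge (7, 2)→(12, 2): d=(5,0) top-left  bias=+0
    (4,1)@(9, 3): e=[4,1,5] → X
    (5,1)@(11, 3): e=[0,5,5] → .  [on edge]
    (4,2)@(9, 5): e=[0,-5,15] → .  [on edge]
    (3,3)@(7, 7): e=[0,-15,25] → .  [on edge]
    (2,4)@(5, 9): e=[0,-25,35] → .  [on edge]
    (1,5)@(3, 11): e=[0,-35,45] → .  [on edge]
    (0,6)@(1, 13): e=[0,-45,55] → .  [on edge]
  covered (1 px):
    . . . . . .
    . . . . X .
    . . . . . .
    . . . . . .
    . . . . . .
    . . . . . .
    . . . . . .
    . . . . . .
    . . . . . .

Answer: 18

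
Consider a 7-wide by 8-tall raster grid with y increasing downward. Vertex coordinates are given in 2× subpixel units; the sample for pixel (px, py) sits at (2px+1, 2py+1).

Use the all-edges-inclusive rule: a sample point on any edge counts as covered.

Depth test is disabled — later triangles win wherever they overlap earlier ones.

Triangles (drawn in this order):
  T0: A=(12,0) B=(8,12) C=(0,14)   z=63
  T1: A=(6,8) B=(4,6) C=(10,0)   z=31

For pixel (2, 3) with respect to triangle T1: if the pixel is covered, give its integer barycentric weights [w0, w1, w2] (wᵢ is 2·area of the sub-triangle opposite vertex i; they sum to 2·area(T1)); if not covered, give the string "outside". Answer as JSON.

T0:
  2·area = 88
  edge (12, 0)→(8, 12): d=(-4,12) inclusive
  edge (8, 12)→(0, 14): d=(-8,2) inclusive
  edge (0, 14)→(12, 0): d=(12,-14) inclusive
    (5,1)@(11, 3): e=[0,66,22] → █  [on edge]
    (6,1)@(13, 3): e=[-24,62,50] → ·
    (4,2)@(9, 5): e=[16,54,18] → █
    (5,2)@(11, 5): e=[-8,50,46] → ·
    (3,3)@(7, 7): e=[32,42,14] → █
    (5,3)@(11, 7): e=[-16,34,70] → ·
    (2,4)@(5, 9): e=[48,30,10] → █
    (4,4)@(9, 9): e=[0,22,66] → █  [on edge]
    (5,4)@(11, 9): e=[-24,18,94] → ·
    (1,5)@(3, 11): e=[64,18,6] → █
    (4,5)@(9, 11): e=[-8,6,90] → ·
    (0,6)@(1, 13): e=[80,6,2] → █
    (3,7)@(7, 15): e=[0,-22,110] → ·  [on edge]
  covered (12 px):
    · · · · · · ·
    · · · · · █ ·
    · · · · █ · ·
    · · · █ █ · ·
    · · █ █ █ · ·
    · █ █ █ · · ·
    █ █ · · · · ·
    · · · · · · ·
T1:
  2·area = 24
  edge (6, 8)→(4, 6): d=(-2,-2) inclusive
  edge (4, 6)→(10, 0): d=(6,-6) inclusive
  edge (10, 0)→(6, 8): d=(-4,8) inclusive
    (4,0)@(9, 1): e=[20,0,4] → █  [on edge]
    (5,0)@(11, 1): e=[24,12,-12] → ·
    (0,1)@(1, 3): e=[0,-36,60] → ·  [on edge]
    (3,1)@(7, 3): e=[12,0,12] → █  [on edge]
    (4,1)@(9, 3): e=[16,12,-4] → ·
    (1,2)@(3, 5): e=[0,-12,36] → ·  [on edge]
    (2,2)@(5, 5): e=[4,0,20] → █  [on edge]
    (4,2)@(9, 5): e=[12,24,-12] → ·
    (1,3)@(3, 7): e=[-4,0,28] → ·  [on edge]
    (2,3)@(5, 7): e=[0,12,12] → █  [on edge]
    (3,3)@(7, 7): e=[4,24,-4] → ·
    (0,4)@(1, 9): e=[-12,0,36] → ·  [on edge]
    (3,4)@(7, 9): e=[0,36,-12] → ·  [on edge]
    (4,5)@(9, 11): e=[0,60,-36] → ·  [on edge]
    (5,6)@(11, 13): e=[0,84,-60] → ·  [on edge]
    (6,7)@(13, 15): e=[0,108,-84] → ·  [on edge]
  covered (5 px):
    · · · · █ · ·
    · · · █ · · ·
    · · █ █ · · ·
    · · █ · · · ·
    · · · · · · ·
    · · · · · · ·
    · · · · · · ·
    · · · · · · ·

Result: [12,12,0]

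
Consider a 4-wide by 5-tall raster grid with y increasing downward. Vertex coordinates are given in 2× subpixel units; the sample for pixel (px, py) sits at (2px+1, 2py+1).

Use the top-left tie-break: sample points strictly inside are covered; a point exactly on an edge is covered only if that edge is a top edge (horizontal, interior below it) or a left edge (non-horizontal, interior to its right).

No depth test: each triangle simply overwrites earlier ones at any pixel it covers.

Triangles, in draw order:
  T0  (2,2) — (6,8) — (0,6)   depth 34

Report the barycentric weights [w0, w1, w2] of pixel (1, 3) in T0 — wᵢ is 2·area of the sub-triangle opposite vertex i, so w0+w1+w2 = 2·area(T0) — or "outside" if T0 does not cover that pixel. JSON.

T0:
  2·area = 28
  edge (2, 2)→(6, 8): d=(4,6) right/bottom  bias=-1
  edge (6, 8)→(0, 6): d=(-6,-2) top-left  bias=+0
  edge (0, 6)→(2, 2): d=(2,-4) top-left  bias=+0
    (0,2)@(1, 5): e=[18,8,2] → █
    (1,2)@(3, 5): e=[6,12,10] → █
    (2,2)@(5, 5): e=[-6,16,18] → ·
    (0,3)@(1, 7): e=[26,-4,6] → ·
    (1,3)@(3, 7): e=[14,0,14] → █  [on edge]
    (2,3)@(5, 7): e=[2,4,22] → █
    (3,3)@(7, 7): e=[-10,8,30] → ·
    (1,4)@(3, 9): e=[22,-12,18] → ·
    (2,4)@(5, 9): e=[10,-8,26] → ·
  covered (4 px):
    · · · ·
    · · · ·
    █ █ · ·
    · █ █ ·
    · · · ·

Final: [0,14,14]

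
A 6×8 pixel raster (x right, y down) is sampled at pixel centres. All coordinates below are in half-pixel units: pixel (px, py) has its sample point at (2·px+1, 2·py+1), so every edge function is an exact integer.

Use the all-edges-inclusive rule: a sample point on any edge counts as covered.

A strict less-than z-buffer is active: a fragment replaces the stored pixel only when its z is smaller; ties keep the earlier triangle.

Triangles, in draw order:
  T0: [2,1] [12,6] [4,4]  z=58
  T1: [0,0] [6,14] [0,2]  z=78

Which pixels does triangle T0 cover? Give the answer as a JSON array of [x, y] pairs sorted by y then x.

T0:
  2·area = 20
  edge (2, 1)→(12, 6): d=(10,5) inclusive
  edge (12, 6)→(4, 4): d=(-8,-2) inclusive
  edge (4, 4)→(2, 1): d=(-2,-3) inclusive
    (2,1)@(5, 3): e=[5,10,5] → #
    (3,1)@(7, 3): e=[-5,14,11] → ·
    (2,2)@(5, 5): e=[25,-6,1] → ·
    (4,2)@(9, 5): e=[5,2,13] → #
    (5,2)@(11, 5): e=[-5,6,19] → ·
    (4,3)@(9, 7): e=[25,-14,9] → ·
  covered (2 px):
    · · · · · ·
    · · # · · ·
    · · · · # ·
    · · · · · ·
    · · · · · ·
    · · · · · ·
    · · · · · ·
    · · · · · ·
T1:
  2·area = 12
  edge (0, 0)→(6, 14): d=(6,14) inclusive
  edge (6, 14)→(0, 2): d=(-6,-12) inclusive
  edge (0, 2)→(0, 0): d=(0,-2) inclusive
    (0,1)@(1, 3): e=[4,6,2] → #
    (1,1)@(3, 3): e=[-24,30,6] → ·
    (0,2)@(1, 5): e=[16,-6,2] → ·
    (1,3)@(3, 7): e=[0,6,6] → #  [on edge]
    (2,3)@(5, 7): e=[-28,30,10] → ·
    (1,4)@(3, 9): e=[12,-6,6] → ·
  covered (2 px):
    · · · · · ·
    # · · · · ·
    · · · · · ·
    · # · · · ·
    · · · · · ·
    · · · · · ·
    · · · · · ·
    · · · · · ·

Result: [[2,1],[4,2]]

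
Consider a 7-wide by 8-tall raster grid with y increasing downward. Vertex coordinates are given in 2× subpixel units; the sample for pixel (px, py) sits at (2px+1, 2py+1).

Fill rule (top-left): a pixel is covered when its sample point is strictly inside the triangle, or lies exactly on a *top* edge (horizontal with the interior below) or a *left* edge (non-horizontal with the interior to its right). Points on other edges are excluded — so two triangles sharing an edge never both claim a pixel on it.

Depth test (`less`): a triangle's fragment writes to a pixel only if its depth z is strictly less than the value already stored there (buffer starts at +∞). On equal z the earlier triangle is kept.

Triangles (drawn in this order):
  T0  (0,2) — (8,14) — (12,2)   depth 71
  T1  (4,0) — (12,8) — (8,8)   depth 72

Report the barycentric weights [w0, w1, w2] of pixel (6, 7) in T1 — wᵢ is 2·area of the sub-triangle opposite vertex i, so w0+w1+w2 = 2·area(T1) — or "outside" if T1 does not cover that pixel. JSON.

T0:
  2·area = 144  (B↔C swapped to make it positive)
  edge (0, 2)→(12, 2): d=(12,0) top-left  bias=+0
  edge (12, 2)→(8, 14): d=(-4,12) right/bottom  bias=-1
  edge (8, 14)→(0, 2): d=(-8,-12) top-left  bias=+0
    (0,1)@(1, 3): e=[12,128,4] → █
    (1,1)@(3, 3): e=[12,104,28] → █
    (2,1)@(5, 3): e=[12,80,52] → █
    (3,1)@(7, 3): e=[12,56,76] → █
    (4,1)@(9, 3): e=[12,32,100] → █
    (5,1)@(11, 3): e=[12,8,124] → █
    (6,1)@(13, 3): e=[12,-16,148] → ·
    (0,2)@(1, 5): e=[36,120,-12] → ·
    (1,2)@(3, 5): e=[36,96,12] → █
    (5,2)@(11, 5): e=[36,0,108] → ·  [on edge]
    (1,3)@(3, 7): e=[60,88,-4] → ·
    (2,3)@(5, 7): e=[60,64,20] → █
    (4,5)@(9, 11): e=[108,0,36] → ·  [on edge]
  covered (17 px):
    · · · · · · ·
    █ █ █ █ █ █ ·
    · █ █ █ █ · ·
    · · █ █ █ · ·
    · · █ █ █ · ·
    · · · █ · · ·
    · · · · · · ·
    · · · · · · ·
T1:
  2·area = 32
  edge (4, 0)→(12, 8): d=(8,8) right/bottom  bias=-1
  edge (12, 8)→(8, 8): d=(-4,0) right/bottom  bias=-1
  edge (8, 8)→(4, 0): d=(-4,-8) top-left  bias=+0
    (2,0)@(5, 1): e=[0,28,4] → ·  [on edge]
    (3,1)@(7, 3): e=[0,20,12] → ·  [on edge]
    (3,2)@(7, 5): e=[16,12,4] → █
    (4,2)@(9, 5): e=[0,12,20] → ·  [on edge]
    (3,3)@(7, 7): e=[32,4,-4] → ·
    (4,3)@(9, 7): e=[16,4,12] → █
    (5,3)@(11, 7): e=[0,4,28] → ·  [on edge]
    (4,4)@(9, 9): e=[32,-4,4] → ·
    (6,4)@(13, 9): e=[0,-4,36] → ·  [on edge]
  covered (2 px):
    · · · · · · ·
    · · · · · · ·
    · · · █ · · ·
    · · · · █ · ·
    · · · · · · ·
    · · · · · · ·
    · · · · · · ·
    · · · · · · ·

Answer: "outside"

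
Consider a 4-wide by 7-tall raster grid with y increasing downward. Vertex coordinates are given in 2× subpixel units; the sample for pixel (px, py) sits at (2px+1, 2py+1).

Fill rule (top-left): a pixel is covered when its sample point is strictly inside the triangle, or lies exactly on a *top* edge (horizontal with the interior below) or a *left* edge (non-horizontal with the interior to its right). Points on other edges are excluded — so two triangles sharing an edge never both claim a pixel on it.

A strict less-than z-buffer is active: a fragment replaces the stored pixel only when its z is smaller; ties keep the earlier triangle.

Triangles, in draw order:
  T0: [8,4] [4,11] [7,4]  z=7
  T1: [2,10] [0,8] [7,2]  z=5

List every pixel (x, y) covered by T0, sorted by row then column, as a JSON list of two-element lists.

T0:
  2·area = 7
  edge (8, 4)→(4, 11): d=(-4,7) right/bottom  bias=-1
  edge (4, 11)→(7, 4): d=(3,-7) top-left  bias=+0
  edge (7, 4)→(8, 4): d=(1,0) top-left  bias=+0
    (3,2)@(7, 5): e=[3,3,1] → #
    (3,3)@(7, 7): e=[-5,9,3] → ·
    (2,4)@(5, 9): e=[1,1,5] → #
    (3,4)@(7, 9): e=[-13,15,5] → ·
    (2,5)@(5, 11): e=[-7,7,7] → ·
  covered (2 px):
    · · · ·
    · · · ·
    · · · #
    · · · ·
    · · # ·
    · · · ·
    · · · ·
T1:
  2·area = 26
  edge (2, 10)→(0, 8): d=(-2,-2) top-left  bias=+0
  edge (0, 8)→(7, 2): d=(7,-6) top-left  bias=+0
  edge (7, 2)→(2, 10): d=(-5,8) right/bottom  bias=-1
    (2,2)@(5, 5): e=[16,9,1] → #
    (3,2)@(7, 5): e=[20,21,-15] → ·
    (1,3)@(3, 7): e=[8,11,7] → #
    (2,3)@(5, 7): e=[12,23,-9] → ·
    (0,4)@(1, 9): e=[0,13,13] → #  [on edge]
    (1,4)@(3, 9): e=[4,25,-3] → ·
    (0,5)@(1, 11): e=[-4,27,3] → ·
    (1,5)@(3, 11): e=[0,39,-13] → ·  [on edge]
    (2,6)@(5, 13): e=[0,65,-39] → ·  [on edge]
  covered (3 px):
    · · · ·
    · · · ·
    · · # ·
    · # · ·
    # · · ·
    · · · ·
    · · · ·

Answer: [[3,2],[2,4]]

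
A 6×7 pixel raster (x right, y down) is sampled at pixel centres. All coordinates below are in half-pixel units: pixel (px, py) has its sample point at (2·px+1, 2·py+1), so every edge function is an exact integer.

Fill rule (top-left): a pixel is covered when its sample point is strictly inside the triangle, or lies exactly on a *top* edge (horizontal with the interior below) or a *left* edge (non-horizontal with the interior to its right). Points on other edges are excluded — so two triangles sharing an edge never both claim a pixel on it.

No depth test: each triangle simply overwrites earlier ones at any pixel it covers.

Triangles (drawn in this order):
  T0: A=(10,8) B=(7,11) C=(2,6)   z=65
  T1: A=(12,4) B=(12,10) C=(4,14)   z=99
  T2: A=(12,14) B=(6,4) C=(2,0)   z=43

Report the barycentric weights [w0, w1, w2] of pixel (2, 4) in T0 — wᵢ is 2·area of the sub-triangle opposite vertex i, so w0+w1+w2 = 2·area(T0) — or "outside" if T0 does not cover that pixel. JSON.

T0:
  2·area = 30
  edge (10, 8)→(7, 11): d=(-3,3) right/bottom  bias=-1
  edge (7, 11)→(2, 6): d=(-5,-5) top-left  bias=+0
  edge (2, 6)→(10, 8): d=(8,2) right/bottom  bias=-1
    (0,2)@(1, 5): e=[36,0,-6] → ·  [on edge]
    (1,3)@(3, 7): e=[24,0,6] → █  [on edge]
    (2,3)@(5, 7): e=[18,10,2] → █
    (3,3)@(7, 7): e=[12,20,-2] → ·
    (5,3)@(11, 7): e=[0,40,-10] → ·  [on edge]
    (1,4)@(3, 9): e=[18,-10,22] → ·
    (2,4)@(5, 9): e=[12,0,18] → █  [on edge]
    (3,4)@(7, 9): e=[6,10,14] → █
    (4,4)@(9, 9): e=[0,20,10] → ·  [on edge]
    (2,5)@(5, 11): e=[6,-10,34] → ·
    (3,5)@(7, 11): e=[0,0,30] → ·  [on edge]
    (2,6)@(5, 13): e=[0,-20,50] → ·  [on edge]
    (4,6)@(9, 13): e=[-12,0,42] → ·  [on edge]
  covered (4 px):
    · · · · · ·
    · · · · · ·
    · · · · · ·
    · █ █ · · ·
    · · █ █ · ·
    · · · · · ·
    · · · · · ·
T1:
  2·area = 48
  edge (12, 4)→(12, 10): d=(0,6) right/bottom  bias=-1
  edge (12, 10)→(4, 14): d=(-8,4) right/bottom  bias=-1
  edge (4, 14)→(12, 4): d=(8,-10) top-left  bias=+0
    (5,3)@(11, 7): e=[6,28,14] → █
    (4,4)@(9, 9): e=[18,20,10] → █
    (3,5)@(7, 11): e=[30,12,6] → █
    (5,5)@(11, 11): e=[6,-4,46] → ·
    (2,6)@(5, 13): e=[42,4,2] → █
    (3,6)@(7, 13): e=[30,-4,22] → ·
    (4,6)@(9, 13): e=[18,-12,42] → ·
  covered (6 px):
    · · · · · ·
    · · · · · ·
    · · · · · ·
    · · · · · █
    · · · · █ █
    · · · █ █ ·
    · · █ · · ·
T2:
  2·area = 16  (B↔C swapped to make it positive)
  edge (12, 14)→(2, 0): d=(-10,-14) top-left  bias=+0
  edge (2, 0)→(6, 4): d=(4,4) right/bottom  bias=-1
  edge (6, 4)→(12, 14): d=(6,10) right/bottom  bias=-1
    (1,0)@(3, 1): e=[4,0,12] → ·  [on edge]
    (2,1)@(5, 3): e=[12,0,4] → ·  [on edge]
    (3,2)@(7, 5): e=[20,0,-4] → ·  [on edge]
    (3,3)@(7, 7): e=[0,8,8] → █  [on edge]
    (4,3)@(9, 7): e=[28,0,-12] → ·  [on edge]
    (3,4)@(7, 9): e=[-20,16,20] → ·
    (4,4)@(9, 9): e=[8,8,0] → ·  [on edge]
    (5,4)@(11, 9): e=[36,0,-20] → ·  [on edge]
  covered (1 px):
    · · · · · ·
    · · · · · ·
    · · · · · ·
    · · · █ · ·
    · · · · · ·
    · · · · · ·
    · · · · · ·

Final: [0,18,12]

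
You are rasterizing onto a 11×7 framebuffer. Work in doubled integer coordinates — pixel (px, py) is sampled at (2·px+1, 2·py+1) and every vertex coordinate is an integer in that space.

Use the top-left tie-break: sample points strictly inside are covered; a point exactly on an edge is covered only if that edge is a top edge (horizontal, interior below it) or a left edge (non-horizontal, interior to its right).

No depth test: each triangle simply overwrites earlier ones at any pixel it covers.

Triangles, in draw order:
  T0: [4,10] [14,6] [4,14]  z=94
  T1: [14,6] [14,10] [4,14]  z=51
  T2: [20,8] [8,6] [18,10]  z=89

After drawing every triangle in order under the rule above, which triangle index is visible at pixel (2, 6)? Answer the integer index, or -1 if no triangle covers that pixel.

T0:
  2·area = 40
  edge (4, 10)→(14, 6): d=(10,-4) top-left  bias=+0
  edge (14, 6)→(4, 14): d=(-10,8) right/bottom  bias=-1
  edge (4, 14)→(4, 10): d=(0,-4) top-left  bias=+0
    (3,4)@(7, 9): e=[2,26,12] → X
    (4,4)@(9, 9): e=[10,10,20] → X
    (5,4)@(11, 9): e=[18,-6,28] → .
    (2,5)@(5, 11): e=[14,22,4] → X
    (4,5)@(9, 11): e=[30,-10,20] → .
    (2,6)@(5, 13): e=[34,2,4] → X
    (3,6)@(7, 13): e=[42,-14,12] → .
  covered (5 px):
    . . . . . . . . . . .
    . . . . . . . . . . .
    . . . . . . . . . . .
    . . . . . . . . . . .
    . . . X X . . . . . .
    . . X X . . . . . . .
    . . X . . . . . . . .
T1:
  2·area = 40
  edge (14, 6)→(14, 10): d=(0,4) right/bottom  bias=-1
  edge (14, 10)→(4, 14): d=(-10,4) right/bottom  bias=-1
  edge (4, 14)→(14, 6): d=(10,-8) top-left  bias=+0
    (6,3)@(13, 7): e=[4,34,2] → X
    (7,3)@(15, 7): e=[-4,26,18] → .
    (5,4)@(11, 9): e=[12,22,6] → X
    (7,4)@(15, 9): e=[-4,6,38] → .
    (4,5)@(9, 11): e=[20,10,10] → X
    (6,5)@(13, 11): e=[4,-6,42] → .
    (4,6)@(9, 13): e=[20,-10,30] → .
    (5,6)@(11, 13): e=[12,-18,46] → .
  covered (5 px):
    . . . . . . . . . . .
    . . . . . . . . . . .
    . . . . . . . . . . .
    . . . . . . X . . . .
    . . . . . X X . . . .
    . . . . X X . . . . .
    . . . . . . . . . . .
T2:
  2·area = 28  (B↔C swapped to make it positive)
  edge (20, 8)→(18, 10): d=(-2,2) right/bottom  bias=-1
  edge (18, 10)→(8, 6): d=(-10,-4) top-left  bias=+0
  edge (8, 6)→(20, 8): d=(12,2) right/bottom  bias=-1
    (5,3)@(11, 7): e=[20,2,6] → X
    (6,3)@(13, 7): e=[16,10,2] → X
    (7,3)@(15, 7): e=[12,18,-2] → .
    (10,3)@(21, 7): e=[0,42,-14] → .  [on edge]
    (5,4)@(11, 9): e=[16,-18,30] → .
    (6,4)@(13, 9): e=[12,-10,26] → .
    (8,4)@(17, 9): e=[4,6,18] → X
    (9,4)@(19, 9): e=[0,14,14] → .  [on edge]
    (8,5)@(17, 11): e=[0,-14,42] → .  [on edge]
    (7,6)@(15, 13): e=[0,-42,70] → .  [on edge]
  covered (3 px):
    . . . . . . . . . . .
    . . . . . . . . . . .
    . . . . . . . . . . .
    . . . . . X X . . . .
    . . . . . . . . X . .
    . . . . . . . . . . .
    . . . . . . . . . . .

Z-buffer (winner per pixel, '.' = empty):
  . . . . . . . . . . .
  . . . . . . . . . . .
  . . . . . . . . . . .
  . . . . . 2 2 . . . .
  . . . 0 0 1 1 . 2 . .
  . . 0 0 1 1 . . . . .
  . . 0 . . . . . . . .

Result: 0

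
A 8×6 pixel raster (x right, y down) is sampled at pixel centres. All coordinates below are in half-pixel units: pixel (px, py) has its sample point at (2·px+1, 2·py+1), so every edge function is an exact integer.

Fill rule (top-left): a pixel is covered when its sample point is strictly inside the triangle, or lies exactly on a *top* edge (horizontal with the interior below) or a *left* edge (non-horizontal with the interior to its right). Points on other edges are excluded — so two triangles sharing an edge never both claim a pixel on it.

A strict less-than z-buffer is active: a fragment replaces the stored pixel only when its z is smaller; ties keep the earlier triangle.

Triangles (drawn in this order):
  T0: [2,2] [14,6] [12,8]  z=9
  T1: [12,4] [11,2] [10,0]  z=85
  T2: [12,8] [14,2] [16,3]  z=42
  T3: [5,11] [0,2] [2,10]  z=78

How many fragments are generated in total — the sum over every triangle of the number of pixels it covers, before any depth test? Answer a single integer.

T0:
  2·area = 32
  edge (2, 2)→(14, 6): d=(12,4) right/bottom  bias=-1
  edge (14, 6)→(12, 8): d=(-2,2) right/bottom  bias=-1
  edge (12, 8)→(2, 2): d=(-10,-6) top-left  bias=+0
    (2,1)@(5, 3): e=[0,24,8] → .  [on edge]
    (3,2)@(7, 5): e=[16,16,0] → X  [on edge]
    (4,2)@(9, 5): e=[8,12,12] → X
    (5,2)@(11, 5): e=[0,8,24] → .  [on edge]
    (7,2)@(15, 5): e=[-16,0,48] → .  [on edge]
    (3,3)@(7, 7): e=[40,12,-20] → .
    (4,3)@(9, 7): e=[32,8,-8] → .
    (5,3)@(11, 7): e=[24,4,4] → X
    (6,3)@(13, 7): e=[16,0,16] → .  [on edge]
    (5,4)@(11, 9): e=[48,0,-16] → .  [on edge]
    (4,5)@(9, 11): e=[80,0,-48] → .  [on edge]
  covered (3 px):
    . . . . . . . .
    . . . . . . . .
    . . . X X . . .
    . . . . . X . .
    . . . . . . . .
    . . . . . . . .
T1:
  degenerate (2·area = 0) — covers nothing
T2:
  2·area = 14
  edge (12, 8)→(14, 2): d=(2,-6) top-left  bias=+0
  edge (14, 2)→(16, 3): d=(2,1) right/bottom  bias=-1
  edge (16, 3)→(12, 8): d=(-4,5) right/bottom  bias=-1
    (7,1)@(15, 3): e=[8,1,5] → X
    (6,2)@(13, 5): e=[0,7,7] → X  [on edge]
    (7,2)@(15, 5): e=[12,5,-3] → .
    (6,3)@(13, 7): e=[4,11,-1] → .
    (5,5)@(11, 11): e=[0,21,-7] → .  [on edge]
  covered (2 px):
    . . . . . . . .
    . . . . . . . X
    . . . . . . X .
    . . . . . . . .
    . . . . . . . .
    . . . . . . . .
T3:
  2·area = 22  (B↔C swapped to make it positive)
  edge (5, 11)→(2, 10): d=(-3,-1) top-left  bias=+0
  edge (2, 10)→(0, 2): d=(-2,-8) top-left  bias=+0
  edge (0, 2)→(5, 11): d=(5,9) right/bottom  bias=-1
    (0,2)@(1, 5): e=[14,2,6] → X
    (1,2)@(3, 5): e=[16,18,-12] → .
    (0,3)@(1, 7): e=[8,-2,16] → .
    (1,4)@(3, 9): e=[4,10,8] → X
    (2,4)@(5, 9): e=[6,26,-10] → .
    (1,5)@(3, 11): e=[-2,6,18] → .
    (2,5)@(5, 11): e=[0,22,0] → .  [on edge]
  covered (2 px):
    . . . . . . . .
    . . . . . . . .
    X . . . . . . .
    . . . . . . . .
    . X . . . . . .
    . . . . . . . .

Final: 7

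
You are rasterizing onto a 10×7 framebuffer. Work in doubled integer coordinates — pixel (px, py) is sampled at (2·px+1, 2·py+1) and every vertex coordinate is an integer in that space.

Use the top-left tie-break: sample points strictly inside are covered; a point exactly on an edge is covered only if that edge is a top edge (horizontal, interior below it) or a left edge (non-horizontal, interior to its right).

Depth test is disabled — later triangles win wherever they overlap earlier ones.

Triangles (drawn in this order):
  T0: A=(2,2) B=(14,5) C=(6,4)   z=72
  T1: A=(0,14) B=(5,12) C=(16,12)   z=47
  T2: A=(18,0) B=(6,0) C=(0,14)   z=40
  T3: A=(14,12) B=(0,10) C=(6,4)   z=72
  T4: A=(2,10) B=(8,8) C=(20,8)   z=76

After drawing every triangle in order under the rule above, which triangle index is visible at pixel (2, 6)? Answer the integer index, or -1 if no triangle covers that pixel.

T0:
  2·area = 12
  edge (2, 2)→(14, 5): d=(12,3) right/bottom  bias=-1
  edge (14, 5)→(6, 4): d=(-8,-1) top-left  bias=+0
  edge (6, 4)→(2, 2): d=(-4,-2) top-left  bias=+0
    (2,1)@(5, 3): e=[3,7,2] → #
    (3,1)@(7, 3): e=[-3,9,6] → ·
    (2,2)@(5, 5): e=[27,-9,-6] → ·
  covered (1 px):
    · · · · · · · · · ·
    · · # · · · · · · ·
    · · · · · · · · · ·
    · · · · · · · · · ·
    · · · · · · · · · ·
    · · · · · · · · · ·
    · · · · · · · · · ·
T1:
  2·area = 22
  edge (0, 14)→(5, 12): d=(5,-2) top-left  bias=+0
  edge (5, 12)→(16, 12): d=(11,0) top-left  bias=+0
  edge (16, 12)→(0, 14): d=(-16,2) right/bottom  bias=-1
    (1,6)@(3, 13): e=[1,11,10] → #
    (2,6)@(5, 13): e=[5,11,6] → #
    (3,6)@(7, 13): e=[9,11,2] → #
    (4,6)@(9, 13): e=[13,11,-2] → ·
  covered (3 px):
    · · · · · · · · · ·
    · · · · · · · · · ·
    · · · · · · · · · ·
    · · · · · · · · · ·
    · · · · · · · · · ·
    · · · · · · · · · ·
    · # # # · · · · · ·
T2:
  2·area = 168  (B↔C swapped to make it positive)
  edge (18, 0)→(0, 14): d=(-18,14) right/bottom  bias=-1
  edge (0, 14)→(6, 0): d=(6,-14) top-left  bias=+0
  edge (6, 0)→(18, 0): d=(12,0) top-left  bias=+0
    (3,0)@(7, 1): e=[136,20,12] → #
    (4,0)@(9, 1): e=[108,48,12] → #
    (5,0)@(11, 1): e=[80,76,12] → #
    (6,0)@(13, 1): e=[52,104,12] → #
    (7,0)@(15, 1): e=[24,132,12] → #
    (8,0)@(17, 1): e=[-4,160,12] → ·
    (2,1)@(5, 3): e=[128,4,36] → #
    (7,1)@(15, 3): e=[-12,144,36] → ·
    (2,2)@(5, 5): e=[92,16,60] → #
    (6,2)@(13, 5): e=[-20,128,60] → ·
    (1,3)@(3, 7): e=[84,0,84] → #  [on edge]
    (4,3)@(9, 7): e=[0,84,84] → ·  [on edge]
  covered (21 px):
    · · · # # # # # · ·
    · · # # # # # · · ·
    · · # # # # · · · ·
    · # # # · · · · · ·
    · # # · · · · · · ·
    · # · · · · · · · ·
    # · · · · · · · · ·
T3:
  2·area = 96
  edge (14, 12)→(0, 10): d=(-14,-2) top-left  bias=+0
  edge (0, 10)→(6, 4): d=(6,-6) top-left  bias=+0
  edge (6, 4)→(14, 12): d=(8,8) right/bottom  bias=-1
    (1,0)@(3, 1): e=[132,-36,0] → ·  [on edge]
    (4,0)@(9, 1): e=[144,0,-48] → ·  [on edge]
    (2,1)@(5, 3): e=[108,-12,0] → ·  [on edge]
    (3,1)@(7, 3): e=[112,0,-16] → ·  [on edge]
    (2,2)@(5, 5): e=[80,0,16] → #  [on edge]
    (3,2)@(7, 5): e=[84,12,0] → ·  [on edge]
    (1,3)@(3, 7): e=[48,0,48] → #  [on edge]
    (3,3)@(7, 7): e=[56,24,16] → #
    (4,3)@(9, 7): e=[60,36,0] → ·  [on edge]
    (0,4)@(1, 9): e=[16,0,80] → #  [on edge]
    (4,4)@(9, 9): e=[32,48,16] → #
    (5,4)@(11, 9): e=[36,60,0] → ·  [on edge]
    (3,5)@(7, 11): e=[0,48,48] → #  [on edge]
    (6,5)@(13, 11): e=[12,84,0] → ·  [on edge]
    (7,6)@(15, 13): e=[-12,108,0] → ·  [on edge]
  covered (12 px):
    · · · · · · · · · ·
    · · · · · · · · · ·
    · · # · · · · · · ·
    · # # # · · · · · ·
    # # # # # · · · · ·
    · · · # # # · · · ·
    · · · · · · · · · ·
T4:
  2·area = 24
  edge (2, 10)→(8, 8): d=(6,-2) top-left  bias=+0
  edge (8, 8)→(20, 8): d=(12,0) top-left  bias=+0
  edge (20, 8)→(2, 10): d=(-18,2) right/bottom  bias=-1
    (8,2)@(17, 5): e=[0,-36,60] → ·  [on edge]
    (5,3)@(11, 7): e=[0,-12,36] → ·  [on edge]
    (2,4)@(5, 9): e=[0,12,12] → #  [on edge]
    (3,4)@(7, 9): e=[4,12,8] → #
    (4,4)@(9, 9): e=[8,12,4] → #
    (5,4)@(11, 9): e=[12,12,0] → ·  [on edge]
    (2,5)@(5, 11): e=[12,36,-24] → ·
    (3,5)@(7, 11): e=[16,36,-28] → ·
    (4,5)@(9, 11): e=[20,36,-32] → ·
  covered (3 px):
    · · · · · · · · · ·
    · · · · · · · · · ·
    · · · · · · · · · ·
    · · · · · · · · · ·
    · · # # # · · · · ·
    · · · · · · · · · ·
    · · · · · · · · · ·

Z-buffer (winner per pixel, '.' = empty):
  . . . 2 2 2 2 2 . .
  . . 2 2 2 2 2 . . .
  . . 3 2 2 2 . . . .
  . 3 3 3 . . . . . .
  3 3 4 4 4 . . . . .
  . 2 . 3 3 3 . . . .
  2 1 1 1 . . . . . .

Final: 1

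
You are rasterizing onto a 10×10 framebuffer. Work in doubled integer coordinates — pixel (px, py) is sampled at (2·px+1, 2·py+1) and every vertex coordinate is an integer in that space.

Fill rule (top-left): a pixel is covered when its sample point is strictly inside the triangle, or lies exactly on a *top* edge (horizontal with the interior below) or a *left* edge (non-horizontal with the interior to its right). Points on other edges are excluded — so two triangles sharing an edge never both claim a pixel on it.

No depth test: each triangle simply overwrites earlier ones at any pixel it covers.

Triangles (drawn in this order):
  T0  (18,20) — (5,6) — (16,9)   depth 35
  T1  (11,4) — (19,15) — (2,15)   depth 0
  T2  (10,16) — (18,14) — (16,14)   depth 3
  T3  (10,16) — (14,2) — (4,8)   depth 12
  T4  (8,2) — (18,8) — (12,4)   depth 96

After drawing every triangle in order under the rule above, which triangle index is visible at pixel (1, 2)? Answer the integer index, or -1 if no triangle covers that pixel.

T0:
  2·area = 115
  edge (18, 20)→(5, 6): d=(-13,-14) top-left  bias=+0
  edge (5, 6)→(16, 9): d=(11,3) right/bottom  bias=-1
  edge (16, 9)→(18, 20): d=(2,11) right/bottom  bias=-1
    (3,3)@(7, 7): e=[15,5,95] → █
    (4,3)@(9, 7): e=[43,-1,73] → ·
    (3,4)@(7, 9): e=[-11,27,99] → ·
    (4,4)@(9, 9): e=[17,21,77] → █
    (5,4)@(11, 9): e=[45,15,55] → █
    (6,4)@(13, 9): e=[73,9,33] → █
    (7,4)@(15, 9): e=[101,3,11] → █
    (8,4)@(17, 9): e=[129,-3,-11] → ·
    (4,5)@(9, 11): e=[-9,43,81] → ·
    (5,5)@(11, 11): e=[19,37,59] → █
    (8,5)@(17, 11): e=[103,19,-7] → ·
    (5,6)@(11, 13): e=[-7,59,63] → ·
  covered (13 px):
    · · · · · · · · · ·
    · · · · · · · · · ·
    · · · · · · · · · ·
    · · · █ · · · · · ·
    · · · · █ █ █ █ · ·
    · · · · · █ █ █ · ·
    · · · · · · █ █ · ·
    · · · · · · · █ █ ·
    · · · · · · · · █ ·
    · · · · · · · · · ·
T1:
  2·area = 187
  edge (11, 4)→(19, 15): d=(8,11) right/bottom  bias=-1
  edge (19, 15)→(2, 15): d=(-17,0) right/bottom  bias=-1
  edge (2, 15)→(11, 4): d=(9,-11) top-left  bias=+0
    (5,2)@(11, 5): e=[8,170,9] → █
    (6,2)@(13, 5): e=[-14,170,31] → ·
    (4,3)@(9, 7): e=[46,136,5] → █
    (6,3)@(13, 7): e=[2,136,49] → █
    (7,3)@(15, 7): e=[-20,136,71] → ·
    (3,4)@(7, 9): e=[84,102,1] → █
    (7,4)@(15, 9): e=[-4,102,89] → ·
    (3,5)@(7, 11): e=[100,68,19] → █
    (7,5)@(15, 11): e=[12,68,107] → █
    (8,5)@(17, 11): e=[-10,68,129] → ·
    (2,6)@(5, 13): e=[138,34,15] → █
    (8,6)@(17, 13): e=[6,34,147] → █
    (0,7)@(1, 15): e=[198,0,-11] → ·  [on edge]
    (1,7)@(3, 15): e=[176,0,11] → ·  [on edge]
    (2,7)@(5, 15): e=[154,0,33] → ·  [on edge]
    (3,7)@(7, 15): e=[132,0,55] → ·  [on edge]
    (4,7)@(9, 15): e=[110,0,77] → ·  [on edge]
    (5,7)@(11, 15): e=[88,0,99] → ·  [on edge]
    (6,7)@(13, 15): e=[66,0,121] → ·  [on edge]
    (7,7)@(15, 15): e=[44,0,143] → ·  [on edge]
    (8,7)@(17, 15): e=[22,0,165] → ·  [on edge]
    (9,7)@(19, 15): e=[0,0,187] → ·  [on edge]
  covered (20 px):
    · · · · · · · · · ·
    · · · · · · · · · ·
    · · · · · █ · · · ·
    · · · · █ █ █ · · ·
    · · · █ █ █ █ · · ·
    · · · █ █ █ █ █ · ·
    · · █ █ █ █ █ █ █ ·
    · · · · · · · · · ·
    · · · · · · · · · ·
    · · · · · · · · · ·
T2:
  2·area = 4  (B↔C swapped to make it positive)
  edge (10, 16)→(16, 14): d=(6,-2) top-left  bias=+0
  edge (16, 14)→(18, 14): d=(2,0) top-left  bias=+0
  edge (18, 14)→(10, 16): d=(-8,2) right/bottom  bias=-1
    (9,6)@(19, 13): e=[0,-2,6] → ·  [on edge]
    (6,7)@(13, 15): e=[0,2,2] → █  [on edge]
    (7,7)@(15, 15): e=[4,2,-2] → ·
    (3,8)@(7, 17): e=[0,6,-2] → ·  [on edge]
    (6,8)@(13, 17): e=[12,6,-14] → ·
    (0,9)@(1, 19): e=[0,10,-6] → ·  [on edge]
  covered (1 px):
    · · · · · · · · · ·
    · · · · · · · · · ·
    · · · · · · · · · ·
    · · · · · · · · · ·
    · · · · · · · · · ·
    · · · · · · · · · ·
    · · · · · · · · · ·
    · · · · · · █ · · ·
    · · · · · · · · · ·
    · · · · · · · · · ·
T3:
  2·area = 116  (B↔C swapped to make it positive)
  edge (10, 16)→(4, 8): d=(-6,-8) top-left  bias=+0
  edge (4, 8)→(14, 2): d=(10,-6) top-left  bias=+0
  edge (14, 2)→(10, 16): d=(-4,14) right/bottom  bias=-1
    (6,1)@(13, 3): e=[102,4,10] → █
    (7,1)@(15, 3): e=[118,16,-18] → ·
    (4,2)@(9, 5): e=[58,0,58] → █  [on edge]
    (5,2)@(11, 5): e=[74,12,30] → █
    (7,2)@(15, 5): e=[106,36,-26] → ·
    (3,3)@(7, 7): e=[30,8,78] → █
    (6,3)@(13, 7): e=[78,44,-6] → ·
    (2,4)@(5, 9): e=[2,16,98] → █
    (6,4)@(13, 9): e=[66,64,-14] → ·
    (2,5)@(5, 11): e=[-10,36,90] → ·
    (3,5)@(7, 11): e=[6,48,62] → █
    (6,5)@(13, 11): e=[54,84,-22] → ·
  covered (15 px):
    · · · · · · · · · ·
    · · · · · · █ · · ·
    · · · · █ █ █ · · ·
    · · · █ █ █ · · · ·
    · · █ █ █ █ · · · ·
    · · · █ █ █ · · · ·
    · · · · █ · · · · ·
    · · · · · · · · · ·
    · · · · · · · · · ·
    · · · · · · · · · ·
T4:
  2·area = 4  (B↔C swapped to make it positive)
  edge (8, 2)→(12, 4): d=(4,2) right/bottom  bias=-1
  edge (12, 4)→(18, 8): d=(6,4) right/bottom  bias=-1
  edge (18, 8)→(8, 2): d=(-10,-6) top-left  bias=+0
    (6,2)@(13, 5): e=[2,2,0] → █  [on edge]
    (7,2)@(15, 5): e=[-2,-6,12] → ·
    (6,3)@(13, 7): e=[10,14,-20] → ·
  covered (1 px):
    · · · · · · · · · ·
    · · · · · · · · · ·
    · · · · · · █ · · ·
    · · · · · · · · · ·
    · · · · · · · · · ·
    · · · · · · · · · ·
    · · · · · · · · · ·
    · · · · · · · · · ·
    · · · · · · · · · ·
    · · · · · · · · · ·

Z-buffer (winner per pixel, '.' = empty):
  . . . . . . . . . .
  . . . . . . 3 . . .
  . . . . 3 3 4 . . .
  . . . 3 3 3 1 . . .
  . . 3 3 3 3 1 0 . .
  . . . 3 3 3 1 1 . .
  . . 1 1 3 1 1 1 1 .
  . . . . . . 2 0 0 .
  . . . . . . . . 0 .
  . . . . . . . . . .

Answer: -1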